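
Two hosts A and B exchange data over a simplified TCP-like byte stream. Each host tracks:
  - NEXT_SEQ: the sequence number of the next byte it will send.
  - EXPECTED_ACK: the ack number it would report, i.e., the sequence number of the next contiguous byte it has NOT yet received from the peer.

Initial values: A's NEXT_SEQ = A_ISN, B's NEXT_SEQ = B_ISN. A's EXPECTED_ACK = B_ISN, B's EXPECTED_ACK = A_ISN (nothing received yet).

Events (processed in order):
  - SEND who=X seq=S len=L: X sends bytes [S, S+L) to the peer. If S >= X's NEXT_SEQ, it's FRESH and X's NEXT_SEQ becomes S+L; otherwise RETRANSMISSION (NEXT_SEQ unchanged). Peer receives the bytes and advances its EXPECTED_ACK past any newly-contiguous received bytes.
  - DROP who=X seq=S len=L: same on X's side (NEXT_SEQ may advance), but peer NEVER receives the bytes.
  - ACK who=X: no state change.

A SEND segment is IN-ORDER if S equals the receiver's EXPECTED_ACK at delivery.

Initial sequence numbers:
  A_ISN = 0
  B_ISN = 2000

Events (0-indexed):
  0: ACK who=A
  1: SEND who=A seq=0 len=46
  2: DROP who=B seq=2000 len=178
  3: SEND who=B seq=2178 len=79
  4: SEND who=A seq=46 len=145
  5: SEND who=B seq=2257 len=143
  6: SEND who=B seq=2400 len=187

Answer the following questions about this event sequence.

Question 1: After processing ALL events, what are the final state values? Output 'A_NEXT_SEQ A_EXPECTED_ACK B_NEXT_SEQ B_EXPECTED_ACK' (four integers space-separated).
Answer: 191 2000 2587 191

Derivation:
After event 0: A_seq=0 A_ack=2000 B_seq=2000 B_ack=0
After event 1: A_seq=46 A_ack=2000 B_seq=2000 B_ack=46
After event 2: A_seq=46 A_ack=2000 B_seq=2178 B_ack=46
After event 3: A_seq=46 A_ack=2000 B_seq=2257 B_ack=46
After event 4: A_seq=191 A_ack=2000 B_seq=2257 B_ack=191
After event 5: A_seq=191 A_ack=2000 B_seq=2400 B_ack=191
After event 6: A_seq=191 A_ack=2000 B_seq=2587 B_ack=191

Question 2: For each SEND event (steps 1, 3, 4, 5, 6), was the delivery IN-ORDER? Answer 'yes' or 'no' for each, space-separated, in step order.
Step 1: SEND seq=0 -> in-order
Step 3: SEND seq=2178 -> out-of-order
Step 4: SEND seq=46 -> in-order
Step 5: SEND seq=2257 -> out-of-order
Step 6: SEND seq=2400 -> out-of-order

Answer: yes no yes no no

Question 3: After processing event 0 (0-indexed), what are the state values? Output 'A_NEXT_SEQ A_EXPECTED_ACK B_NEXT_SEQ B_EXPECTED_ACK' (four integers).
After event 0: A_seq=0 A_ack=2000 B_seq=2000 B_ack=0

0 2000 2000 0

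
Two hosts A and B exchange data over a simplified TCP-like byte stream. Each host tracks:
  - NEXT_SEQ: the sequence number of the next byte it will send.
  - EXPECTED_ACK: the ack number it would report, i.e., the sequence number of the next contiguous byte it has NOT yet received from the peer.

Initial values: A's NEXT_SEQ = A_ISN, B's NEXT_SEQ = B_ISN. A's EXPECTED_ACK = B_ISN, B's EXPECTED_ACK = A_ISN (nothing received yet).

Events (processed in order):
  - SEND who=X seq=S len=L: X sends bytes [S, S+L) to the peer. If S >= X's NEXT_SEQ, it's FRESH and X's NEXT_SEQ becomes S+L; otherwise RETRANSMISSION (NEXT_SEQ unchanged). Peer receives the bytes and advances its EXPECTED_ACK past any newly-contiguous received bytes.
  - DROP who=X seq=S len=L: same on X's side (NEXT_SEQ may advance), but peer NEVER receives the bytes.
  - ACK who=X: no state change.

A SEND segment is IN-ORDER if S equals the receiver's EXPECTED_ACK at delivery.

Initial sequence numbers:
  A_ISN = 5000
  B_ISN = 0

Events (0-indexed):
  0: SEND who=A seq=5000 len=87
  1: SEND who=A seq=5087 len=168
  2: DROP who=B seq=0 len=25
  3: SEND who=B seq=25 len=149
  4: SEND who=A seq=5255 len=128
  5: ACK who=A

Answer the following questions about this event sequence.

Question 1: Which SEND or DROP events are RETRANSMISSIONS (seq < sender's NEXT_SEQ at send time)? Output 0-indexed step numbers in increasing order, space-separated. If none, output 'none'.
Step 0: SEND seq=5000 -> fresh
Step 1: SEND seq=5087 -> fresh
Step 2: DROP seq=0 -> fresh
Step 3: SEND seq=25 -> fresh
Step 4: SEND seq=5255 -> fresh

Answer: none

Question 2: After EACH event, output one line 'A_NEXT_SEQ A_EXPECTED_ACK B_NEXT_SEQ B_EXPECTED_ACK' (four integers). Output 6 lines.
5087 0 0 5087
5255 0 0 5255
5255 0 25 5255
5255 0 174 5255
5383 0 174 5383
5383 0 174 5383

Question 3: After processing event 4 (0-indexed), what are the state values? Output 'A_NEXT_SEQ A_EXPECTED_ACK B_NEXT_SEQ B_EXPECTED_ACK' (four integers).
After event 0: A_seq=5087 A_ack=0 B_seq=0 B_ack=5087
After event 1: A_seq=5255 A_ack=0 B_seq=0 B_ack=5255
After event 2: A_seq=5255 A_ack=0 B_seq=25 B_ack=5255
After event 3: A_seq=5255 A_ack=0 B_seq=174 B_ack=5255
After event 4: A_seq=5383 A_ack=0 B_seq=174 B_ack=5383

5383 0 174 5383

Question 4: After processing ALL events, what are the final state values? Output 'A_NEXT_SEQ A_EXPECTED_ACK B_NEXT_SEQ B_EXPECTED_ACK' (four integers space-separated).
After event 0: A_seq=5087 A_ack=0 B_seq=0 B_ack=5087
After event 1: A_seq=5255 A_ack=0 B_seq=0 B_ack=5255
After event 2: A_seq=5255 A_ack=0 B_seq=25 B_ack=5255
After event 3: A_seq=5255 A_ack=0 B_seq=174 B_ack=5255
After event 4: A_seq=5383 A_ack=0 B_seq=174 B_ack=5383
After event 5: A_seq=5383 A_ack=0 B_seq=174 B_ack=5383

Answer: 5383 0 174 5383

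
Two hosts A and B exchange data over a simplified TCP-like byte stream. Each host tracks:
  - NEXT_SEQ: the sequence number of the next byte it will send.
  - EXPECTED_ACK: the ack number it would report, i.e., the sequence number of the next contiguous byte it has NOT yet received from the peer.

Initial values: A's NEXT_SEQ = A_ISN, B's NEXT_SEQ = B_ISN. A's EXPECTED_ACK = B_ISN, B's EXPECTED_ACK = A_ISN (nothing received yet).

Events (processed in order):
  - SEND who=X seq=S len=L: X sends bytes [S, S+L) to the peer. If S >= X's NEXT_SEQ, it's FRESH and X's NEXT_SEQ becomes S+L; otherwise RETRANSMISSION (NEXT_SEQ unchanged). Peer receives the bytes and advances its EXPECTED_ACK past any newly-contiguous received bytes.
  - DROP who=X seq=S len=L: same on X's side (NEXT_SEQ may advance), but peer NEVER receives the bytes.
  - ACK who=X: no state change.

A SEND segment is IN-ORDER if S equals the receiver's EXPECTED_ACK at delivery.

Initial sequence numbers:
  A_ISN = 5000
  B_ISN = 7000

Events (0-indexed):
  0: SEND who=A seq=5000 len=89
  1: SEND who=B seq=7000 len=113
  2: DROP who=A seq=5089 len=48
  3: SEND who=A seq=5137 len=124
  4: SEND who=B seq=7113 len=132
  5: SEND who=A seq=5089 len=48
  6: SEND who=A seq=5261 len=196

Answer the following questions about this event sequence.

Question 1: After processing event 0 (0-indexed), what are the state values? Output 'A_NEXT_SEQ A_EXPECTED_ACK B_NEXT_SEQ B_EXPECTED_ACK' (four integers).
After event 0: A_seq=5089 A_ack=7000 B_seq=7000 B_ack=5089

5089 7000 7000 5089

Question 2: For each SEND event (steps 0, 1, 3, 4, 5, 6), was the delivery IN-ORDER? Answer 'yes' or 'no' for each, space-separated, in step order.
Answer: yes yes no yes yes yes

Derivation:
Step 0: SEND seq=5000 -> in-order
Step 1: SEND seq=7000 -> in-order
Step 3: SEND seq=5137 -> out-of-order
Step 4: SEND seq=7113 -> in-order
Step 5: SEND seq=5089 -> in-order
Step 6: SEND seq=5261 -> in-order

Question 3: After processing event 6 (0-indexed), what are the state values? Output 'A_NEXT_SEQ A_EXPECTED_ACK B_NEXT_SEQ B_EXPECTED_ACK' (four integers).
After event 0: A_seq=5089 A_ack=7000 B_seq=7000 B_ack=5089
After event 1: A_seq=5089 A_ack=7113 B_seq=7113 B_ack=5089
After event 2: A_seq=5137 A_ack=7113 B_seq=7113 B_ack=5089
After event 3: A_seq=5261 A_ack=7113 B_seq=7113 B_ack=5089
After event 4: A_seq=5261 A_ack=7245 B_seq=7245 B_ack=5089
After event 5: A_seq=5261 A_ack=7245 B_seq=7245 B_ack=5261
After event 6: A_seq=5457 A_ack=7245 B_seq=7245 B_ack=5457

5457 7245 7245 5457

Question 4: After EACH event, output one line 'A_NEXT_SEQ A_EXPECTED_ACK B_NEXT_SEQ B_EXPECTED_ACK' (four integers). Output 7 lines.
5089 7000 7000 5089
5089 7113 7113 5089
5137 7113 7113 5089
5261 7113 7113 5089
5261 7245 7245 5089
5261 7245 7245 5261
5457 7245 7245 5457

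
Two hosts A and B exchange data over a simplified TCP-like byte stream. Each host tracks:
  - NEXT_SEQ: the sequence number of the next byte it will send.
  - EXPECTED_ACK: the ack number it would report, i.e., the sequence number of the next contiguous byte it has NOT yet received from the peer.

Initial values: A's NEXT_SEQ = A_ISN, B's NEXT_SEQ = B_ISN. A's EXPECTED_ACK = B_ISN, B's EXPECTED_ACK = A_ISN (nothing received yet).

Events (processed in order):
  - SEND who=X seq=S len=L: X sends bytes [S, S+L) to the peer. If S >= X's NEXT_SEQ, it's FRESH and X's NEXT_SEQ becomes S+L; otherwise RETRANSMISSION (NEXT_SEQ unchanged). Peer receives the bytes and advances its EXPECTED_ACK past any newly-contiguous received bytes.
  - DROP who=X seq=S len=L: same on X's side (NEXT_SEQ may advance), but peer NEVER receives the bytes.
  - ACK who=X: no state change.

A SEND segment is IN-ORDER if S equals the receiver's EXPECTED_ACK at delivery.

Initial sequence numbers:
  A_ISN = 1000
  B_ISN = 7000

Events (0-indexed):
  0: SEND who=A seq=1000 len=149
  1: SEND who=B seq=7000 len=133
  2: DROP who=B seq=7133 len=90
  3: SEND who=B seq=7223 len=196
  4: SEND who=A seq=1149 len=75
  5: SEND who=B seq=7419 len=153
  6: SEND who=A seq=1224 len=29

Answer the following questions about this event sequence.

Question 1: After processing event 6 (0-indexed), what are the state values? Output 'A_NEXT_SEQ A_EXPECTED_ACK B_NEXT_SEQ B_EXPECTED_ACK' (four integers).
After event 0: A_seq=1149 A_ack=7000 B_seq=7000 B_ack=1149
After event 1: A_seq=1149 A_ack=7133 B_seq=7133 B_ack=1149
After event 2: A_seq=1149 A_ack=7133 B_seq=7223 B_ack=1149
After event 3: A_seq=1149 A_ack=7133 B_seq=7419 B_ack=1149
After event 4: A_seq=1224 A_ack=7133 B_seq=7419 B_ack=1224
After event 5: A_seq=1224 A_ack=7133 B_seq=7572 B_ack=1224
After event 6: A_seq=1253 A_ack=7133 B_seq=7572 B_ack=1253

1253 7133 7572 1253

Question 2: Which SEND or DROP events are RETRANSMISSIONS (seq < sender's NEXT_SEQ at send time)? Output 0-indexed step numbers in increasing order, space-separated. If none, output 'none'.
Step 0: SEND seq=1000 -> fresh
Step 1: SEND seq=7000 -> fresh
Step 2: DROP seq=7133 -> fresh
Step 3: SEND seq=7223 -> fresh
Step 4: SEND seq=1149 -> fresh
Step 5: SEND seq=7419 -> fresh
Step 6: SEND seq=1224 -> fresh

Answer: none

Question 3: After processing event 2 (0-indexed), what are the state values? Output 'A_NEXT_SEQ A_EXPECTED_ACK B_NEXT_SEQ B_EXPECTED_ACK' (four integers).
After event 0: A_seq=1149 A_ack=7000 B_seq=7000 B_ack=1149
After event 1: A_seq=1149 A_ack=7133 B_seq=7133 B_ack=1149
After event 2: A_seq=1149 A_ack=7133 B_seq=7223 B_ack=1149

1149 7133 7223 1149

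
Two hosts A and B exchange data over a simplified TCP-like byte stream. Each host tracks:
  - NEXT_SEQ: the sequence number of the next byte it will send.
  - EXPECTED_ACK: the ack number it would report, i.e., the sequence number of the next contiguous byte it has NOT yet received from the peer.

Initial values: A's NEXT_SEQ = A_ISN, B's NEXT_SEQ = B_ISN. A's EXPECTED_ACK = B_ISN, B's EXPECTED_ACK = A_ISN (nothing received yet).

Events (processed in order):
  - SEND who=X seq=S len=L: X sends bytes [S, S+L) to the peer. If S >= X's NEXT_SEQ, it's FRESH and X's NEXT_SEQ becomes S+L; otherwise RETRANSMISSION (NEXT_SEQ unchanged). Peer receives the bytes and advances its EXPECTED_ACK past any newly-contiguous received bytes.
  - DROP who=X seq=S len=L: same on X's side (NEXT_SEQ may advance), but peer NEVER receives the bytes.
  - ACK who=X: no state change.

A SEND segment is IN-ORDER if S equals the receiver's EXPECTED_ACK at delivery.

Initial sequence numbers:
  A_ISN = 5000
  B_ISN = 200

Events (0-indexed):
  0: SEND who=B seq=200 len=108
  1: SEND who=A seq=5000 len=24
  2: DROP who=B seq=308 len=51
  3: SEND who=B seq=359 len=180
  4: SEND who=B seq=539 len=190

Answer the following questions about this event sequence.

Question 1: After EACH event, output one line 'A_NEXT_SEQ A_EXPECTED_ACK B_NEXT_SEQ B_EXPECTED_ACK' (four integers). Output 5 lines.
5000 308 308 5000
5024 308 308 5024
5024 308 359 5024
5024 308 539 5024
5024 308 729 5024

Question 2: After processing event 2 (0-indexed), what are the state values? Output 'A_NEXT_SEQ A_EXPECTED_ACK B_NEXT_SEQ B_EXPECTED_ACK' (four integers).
After event 0: A_seq=5000 A_ack=308 B_seq=308 B_ack=5000
After event 1: A_seq=5024 A_ack=308 B_seq=308 B_ack=5024
After event 2: A_seq=5024 A_ack=308 B_seq=359 B_ack=5024

5024 308 359 5024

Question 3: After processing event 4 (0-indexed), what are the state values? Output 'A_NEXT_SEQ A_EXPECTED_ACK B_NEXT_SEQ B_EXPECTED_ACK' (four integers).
After event 0: A_seq=5000 A_ack=308 B_seq=308 B_ack=5000
After event 1: A_seq=5024 A_ack=308 B_seq=308 B_ack=5024
After event 2: A_seq=5024 A_ack=308 B_seq=359 B_ack=5024
After event 3: A_seq=5024 A_ack=308 B_seq=539 B_ack=5024
After event 4: A_seq=5024 A_ack=308 B_seq=729 B_ack=5024

5024 308 729 5024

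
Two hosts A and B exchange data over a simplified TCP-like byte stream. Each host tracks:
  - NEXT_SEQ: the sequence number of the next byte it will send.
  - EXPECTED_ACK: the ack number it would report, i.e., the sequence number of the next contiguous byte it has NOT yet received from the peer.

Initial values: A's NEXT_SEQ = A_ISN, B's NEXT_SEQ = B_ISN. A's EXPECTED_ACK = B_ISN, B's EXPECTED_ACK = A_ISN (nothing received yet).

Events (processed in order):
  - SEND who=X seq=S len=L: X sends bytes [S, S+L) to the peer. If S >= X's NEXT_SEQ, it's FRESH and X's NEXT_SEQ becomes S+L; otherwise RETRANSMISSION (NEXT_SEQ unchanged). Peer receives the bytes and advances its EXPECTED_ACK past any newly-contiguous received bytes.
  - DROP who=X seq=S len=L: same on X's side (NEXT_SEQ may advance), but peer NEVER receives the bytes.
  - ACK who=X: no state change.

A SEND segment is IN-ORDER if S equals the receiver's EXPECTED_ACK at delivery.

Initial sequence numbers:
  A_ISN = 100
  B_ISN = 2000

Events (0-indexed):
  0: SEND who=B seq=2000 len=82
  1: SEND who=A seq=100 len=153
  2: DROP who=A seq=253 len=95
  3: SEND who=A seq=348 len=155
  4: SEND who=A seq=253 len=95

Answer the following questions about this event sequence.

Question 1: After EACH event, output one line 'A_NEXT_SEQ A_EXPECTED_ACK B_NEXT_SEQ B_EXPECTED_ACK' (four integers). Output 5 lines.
100 2082 2082 100
253 2082 2082 253
348 2082 2082 253
503 2082 2082 253
503 2082 2082 503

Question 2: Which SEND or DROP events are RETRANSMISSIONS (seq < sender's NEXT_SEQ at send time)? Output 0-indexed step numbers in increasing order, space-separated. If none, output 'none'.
Answer: 4

Derivation:
Step 0: SEND seq=2000 -> fresh
Step 1: SEND seq=100 -> fresh
Step 2: DROP seq=253 -> fresh
Step 3: SEND seq=348 -> fresh
Step 4: SEND seq=253 -> retransmit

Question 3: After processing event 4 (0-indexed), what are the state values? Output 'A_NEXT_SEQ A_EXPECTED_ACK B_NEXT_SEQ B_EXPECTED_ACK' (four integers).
After event 0: A_seq=100 A_ack=2082 B_seq=2082 B_ack=100
After event 1: A_seq=253 A_ack=2082 B_seq=2082 B_ack=253
After event 2: A_seq=348 A_ack=2082 B_seq=2082 B_ack=253
After event 3: A_seq=503 A_ack=2082 B_seq=2082 B_ack=253
After event 4: A_seq=503 A_ack=2082 B_seq=2082 B_ack=503

503 2082 2082 503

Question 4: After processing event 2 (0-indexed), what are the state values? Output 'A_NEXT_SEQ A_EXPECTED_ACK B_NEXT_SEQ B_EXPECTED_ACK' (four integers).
After event 0: A_seq=100 A_ack=2082 B_seq=2082 B_ack=100
After event 1: A_seq=253 A_ack=2082 B_seq=2082 B_ack=253
After event 2: A_seq=348 A_ack=2082 B_seq=2082 B_ack=253

348 2082 2082 253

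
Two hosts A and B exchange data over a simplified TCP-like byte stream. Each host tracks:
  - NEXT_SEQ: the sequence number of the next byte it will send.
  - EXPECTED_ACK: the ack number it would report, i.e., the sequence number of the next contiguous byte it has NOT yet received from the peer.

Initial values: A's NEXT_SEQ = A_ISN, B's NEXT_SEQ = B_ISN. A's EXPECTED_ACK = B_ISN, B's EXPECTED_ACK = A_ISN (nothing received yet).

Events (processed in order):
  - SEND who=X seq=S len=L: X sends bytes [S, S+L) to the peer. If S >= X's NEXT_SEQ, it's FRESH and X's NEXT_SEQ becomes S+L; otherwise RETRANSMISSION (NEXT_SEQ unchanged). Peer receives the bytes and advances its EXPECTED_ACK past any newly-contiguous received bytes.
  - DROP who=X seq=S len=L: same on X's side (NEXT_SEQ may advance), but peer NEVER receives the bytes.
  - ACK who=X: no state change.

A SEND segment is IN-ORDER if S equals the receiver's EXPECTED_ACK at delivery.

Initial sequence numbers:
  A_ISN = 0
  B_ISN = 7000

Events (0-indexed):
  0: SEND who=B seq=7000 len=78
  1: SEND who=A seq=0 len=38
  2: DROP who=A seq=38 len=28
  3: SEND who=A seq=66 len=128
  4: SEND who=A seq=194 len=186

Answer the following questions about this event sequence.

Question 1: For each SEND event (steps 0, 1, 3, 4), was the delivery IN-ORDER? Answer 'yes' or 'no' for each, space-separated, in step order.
Step 0: SEND seq=7000 -> in-order
Step 1: SEND seq=0 -> in-order
Step 3: SEND seq=66 -> out-of-order
Step 4: SEND seq=194 -> out-of-order

Answer: yes yes no no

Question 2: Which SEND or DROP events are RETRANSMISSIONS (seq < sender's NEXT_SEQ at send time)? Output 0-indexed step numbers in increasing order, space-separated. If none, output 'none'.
Step 0: SEND seq=7000 -> fresh
Step 1: SEND seq=0 -> fresh
Step 2: DROP seq=38 -> fresh
Step 3: SEND seq=66 -> fresh
Step 4: SEND seq=194 -> fresh

Answer: none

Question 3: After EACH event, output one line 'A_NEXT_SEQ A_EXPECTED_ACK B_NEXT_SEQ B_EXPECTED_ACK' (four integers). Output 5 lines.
0 7078 7078 0
38 7078 7078 38
66 7078 7078 38
194 7078 7078 38
380 7078 7078 38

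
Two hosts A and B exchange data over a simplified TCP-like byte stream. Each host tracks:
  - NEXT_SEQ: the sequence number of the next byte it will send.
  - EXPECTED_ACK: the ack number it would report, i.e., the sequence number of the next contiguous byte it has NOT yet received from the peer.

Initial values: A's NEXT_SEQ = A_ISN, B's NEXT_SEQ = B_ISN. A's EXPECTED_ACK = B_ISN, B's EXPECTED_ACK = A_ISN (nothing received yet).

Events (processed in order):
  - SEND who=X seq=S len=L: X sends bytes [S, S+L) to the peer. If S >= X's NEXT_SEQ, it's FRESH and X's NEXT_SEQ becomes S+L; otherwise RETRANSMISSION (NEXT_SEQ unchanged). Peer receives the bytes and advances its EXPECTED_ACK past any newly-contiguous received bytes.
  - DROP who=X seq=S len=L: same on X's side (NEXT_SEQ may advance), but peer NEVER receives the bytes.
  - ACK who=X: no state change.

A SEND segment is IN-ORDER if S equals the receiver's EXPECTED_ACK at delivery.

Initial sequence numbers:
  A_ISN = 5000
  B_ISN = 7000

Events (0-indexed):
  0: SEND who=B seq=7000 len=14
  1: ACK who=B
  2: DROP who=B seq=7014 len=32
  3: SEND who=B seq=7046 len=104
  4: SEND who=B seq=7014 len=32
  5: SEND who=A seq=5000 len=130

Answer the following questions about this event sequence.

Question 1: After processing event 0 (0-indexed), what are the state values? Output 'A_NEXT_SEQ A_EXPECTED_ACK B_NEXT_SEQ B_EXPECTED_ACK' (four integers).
After event 0: A_seq=5000 A_ack=7014 B_seq=7014 B_ack=5000

5000 7014 7014 5000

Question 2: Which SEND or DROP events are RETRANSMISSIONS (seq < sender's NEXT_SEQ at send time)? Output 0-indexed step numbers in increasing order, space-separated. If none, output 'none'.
Answer: 4

Derivation:
Step 0: SEND seq=7000 -> fresh
Step 2: DROP seq=7014 -> fresh
Step 3: SEND seq=7046 -> fresh
Step 4: SEND seq=7014 -> retransmit
Step 5: SEND seq=5000 -> fresh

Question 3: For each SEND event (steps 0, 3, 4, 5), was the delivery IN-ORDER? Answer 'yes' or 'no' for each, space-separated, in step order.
Step 0: SEND seq=7000 -> in-order
Step 3: SEND seq=7046 -> out-of-order
Step 4: SEND seq=7014 -> in-order
Step 5: SEND seq=5000 -> in-order

Answer: yes no yes yes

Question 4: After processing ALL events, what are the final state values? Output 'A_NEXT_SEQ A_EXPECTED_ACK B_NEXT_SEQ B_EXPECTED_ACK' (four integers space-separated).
After event 0: A_seq=5000 A_ack=7014 B_seq=7014 B_ack=5000
After event 1: A_seq=5000 A_ack=7014 B_seq=7014 B_ack=5000
After event 2: A_seq=5000 A_ack=7014 B_seq=7046 B_ack=5000
After event 3: A_seq=5000 A_ack=7014 B_seq=7150 B_ack=5000
After event 4: A_seq=5000 A_ack=7150 B_seq=7150 B_ack=5000
After event 5: A_seq=5130 A_ack=7150 B_seq=7150 B_ack=5130

Answer: 5130 7150 7150 5130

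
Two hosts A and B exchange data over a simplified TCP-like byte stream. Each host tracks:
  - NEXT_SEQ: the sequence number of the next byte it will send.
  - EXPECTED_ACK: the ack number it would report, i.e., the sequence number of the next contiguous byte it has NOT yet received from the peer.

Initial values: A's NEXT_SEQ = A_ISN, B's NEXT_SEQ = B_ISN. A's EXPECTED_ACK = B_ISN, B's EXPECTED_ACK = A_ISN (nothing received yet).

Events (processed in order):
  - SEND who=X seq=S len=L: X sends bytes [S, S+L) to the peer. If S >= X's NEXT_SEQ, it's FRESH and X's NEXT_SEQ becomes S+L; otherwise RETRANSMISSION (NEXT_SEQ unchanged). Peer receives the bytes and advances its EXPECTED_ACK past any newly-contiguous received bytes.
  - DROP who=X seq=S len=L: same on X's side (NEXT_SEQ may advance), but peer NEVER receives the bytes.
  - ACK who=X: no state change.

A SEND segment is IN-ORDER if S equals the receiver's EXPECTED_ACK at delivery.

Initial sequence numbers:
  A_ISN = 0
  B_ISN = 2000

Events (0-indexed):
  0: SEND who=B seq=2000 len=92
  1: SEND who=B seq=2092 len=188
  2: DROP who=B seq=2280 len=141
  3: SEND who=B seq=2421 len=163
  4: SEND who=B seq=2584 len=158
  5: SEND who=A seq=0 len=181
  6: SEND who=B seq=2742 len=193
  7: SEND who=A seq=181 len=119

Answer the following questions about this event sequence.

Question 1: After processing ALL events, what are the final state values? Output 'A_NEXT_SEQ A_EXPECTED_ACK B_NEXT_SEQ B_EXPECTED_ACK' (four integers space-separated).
Answer: 300 2280 2935 300

Derivation:
After event 0: A_seq=0 A_ack=2092 B_seq=2092 B_ack=0
After event 1: A_seq=0 A_ack=2280 B_seq=2280 B_ack=0
After event 2: A_seq=0 A_ack=2280 B_seq=2421 B_ack=0
After event 3: A_seq=0 A_ack=2280 B_seq=2584 B_ack=0
After event 4: A_seq=0 A_ack=2280 B_seq=2742 B_ack=0
After event 5: A_seq=181 A_ack=2280 B_seq=2742 B_ack=181
After event 6: A_seq=181 A_ack=2280 B_seq=2935 B_ack=181
After event 7: A_seq=300 A_ack=2280 B_seq=2935 B_ack=300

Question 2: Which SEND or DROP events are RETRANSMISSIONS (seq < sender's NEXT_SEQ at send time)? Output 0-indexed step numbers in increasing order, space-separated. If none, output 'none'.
Answer: none

Derivation:
Step 0: SEND seq=2000 -> fresh
Step 1: SEND seq=2092 -> fresh
Step 2: DROP seq=2280 -> fresh
Step 3: SEND seq=2421 -> fresh
Step 4: SEND seq=2584 -> fresh
Step 5: SEND seq=0 -> fresh
Step 6: SEND seq=2742 -> fresh
Step 7: SEND seq=181 -> fresh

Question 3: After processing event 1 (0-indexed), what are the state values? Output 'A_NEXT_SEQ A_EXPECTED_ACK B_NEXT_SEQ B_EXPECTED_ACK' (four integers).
After event 0: A_seq=0 A_ack=2092 B_seq=2092 B_ack=0
After event 1: A_seq=0 A_ack=2280 B_seq=2280 B_ack=0

0 2280 2280 0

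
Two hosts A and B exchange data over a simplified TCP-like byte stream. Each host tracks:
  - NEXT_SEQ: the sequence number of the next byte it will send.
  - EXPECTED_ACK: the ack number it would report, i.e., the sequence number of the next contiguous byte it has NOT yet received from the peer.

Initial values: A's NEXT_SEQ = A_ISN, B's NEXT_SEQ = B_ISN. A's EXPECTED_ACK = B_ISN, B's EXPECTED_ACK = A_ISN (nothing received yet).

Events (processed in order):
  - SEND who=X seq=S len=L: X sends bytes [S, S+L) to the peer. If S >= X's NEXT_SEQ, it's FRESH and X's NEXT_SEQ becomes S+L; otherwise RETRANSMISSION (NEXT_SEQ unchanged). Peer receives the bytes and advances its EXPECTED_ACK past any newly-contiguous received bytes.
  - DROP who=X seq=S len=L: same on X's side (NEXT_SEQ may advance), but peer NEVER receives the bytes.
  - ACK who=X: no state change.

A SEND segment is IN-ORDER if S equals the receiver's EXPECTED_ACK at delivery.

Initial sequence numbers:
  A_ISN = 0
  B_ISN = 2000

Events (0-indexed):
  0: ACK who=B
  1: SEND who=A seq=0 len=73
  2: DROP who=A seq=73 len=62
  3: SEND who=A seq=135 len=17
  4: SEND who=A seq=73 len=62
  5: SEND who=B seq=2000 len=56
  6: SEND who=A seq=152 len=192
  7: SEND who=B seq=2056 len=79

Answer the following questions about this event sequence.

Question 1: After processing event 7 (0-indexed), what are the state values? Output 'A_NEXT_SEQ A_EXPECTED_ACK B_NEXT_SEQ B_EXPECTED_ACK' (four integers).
After event 0: A_seq=0 A_ack=2000 B_seq=2000 B_ack=0
After event 1: A_seq=73 A_ack=2000 B_seq=2000 B_ack=73
After event 2: A_seq=135 A_ack=2000 B_seq=2000 B_ack=73
After event 3: A_seq=152 A_ack=2000 B_seq=2000 B_ack=73
After event 4: A_seq=152 A_ack=2000 B_seq=2000 B_ack=152
After event 5: A_seq=152 A_ack=2056 B_seq=2056 B_ack=152
After event 6: A_seq=344 A_ack=2056 B_seq=2056 B_ack=344
After event 7: A_seq=344 A_ack=2135 B_seq=2135 B_ack=344

344 2135 2135 344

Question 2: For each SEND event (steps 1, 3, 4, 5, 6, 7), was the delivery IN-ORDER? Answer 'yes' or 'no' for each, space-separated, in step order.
Step 1: SEND seq=0 -> in-order
Step 3: SEND seq=135 -> out-of-order
Step 4: SEND seq=73 -> in-order
Step 5: SEND seq=2000 -> in-order
Step 6: SEND seq=152 -> in-order
Step 7: SEND seq=2056 -> in-order

Answer: yes no yes yes yes yes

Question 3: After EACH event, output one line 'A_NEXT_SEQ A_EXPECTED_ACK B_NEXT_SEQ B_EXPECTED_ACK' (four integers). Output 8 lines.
0 2000 2000 0
73 2000 2000 73
135 2000 2000 73
152 2000 2000 73
152 2000 2000 152
152 2056 2056 152
344 2056 2056 344
344 2135 2135 344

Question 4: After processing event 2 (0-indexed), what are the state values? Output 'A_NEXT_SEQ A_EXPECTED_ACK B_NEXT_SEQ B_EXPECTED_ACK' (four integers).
After event 0: A_seq=0 A_ack=2000 B_seq=2000 B_ack=0
After event 1: A_seq=73 A_ack=2000 B_seq=2000 B_ack=73
After event 2: A_seq=135 A_ack=2000 B_seq=2000 B_ack=73

135 2000 2000 73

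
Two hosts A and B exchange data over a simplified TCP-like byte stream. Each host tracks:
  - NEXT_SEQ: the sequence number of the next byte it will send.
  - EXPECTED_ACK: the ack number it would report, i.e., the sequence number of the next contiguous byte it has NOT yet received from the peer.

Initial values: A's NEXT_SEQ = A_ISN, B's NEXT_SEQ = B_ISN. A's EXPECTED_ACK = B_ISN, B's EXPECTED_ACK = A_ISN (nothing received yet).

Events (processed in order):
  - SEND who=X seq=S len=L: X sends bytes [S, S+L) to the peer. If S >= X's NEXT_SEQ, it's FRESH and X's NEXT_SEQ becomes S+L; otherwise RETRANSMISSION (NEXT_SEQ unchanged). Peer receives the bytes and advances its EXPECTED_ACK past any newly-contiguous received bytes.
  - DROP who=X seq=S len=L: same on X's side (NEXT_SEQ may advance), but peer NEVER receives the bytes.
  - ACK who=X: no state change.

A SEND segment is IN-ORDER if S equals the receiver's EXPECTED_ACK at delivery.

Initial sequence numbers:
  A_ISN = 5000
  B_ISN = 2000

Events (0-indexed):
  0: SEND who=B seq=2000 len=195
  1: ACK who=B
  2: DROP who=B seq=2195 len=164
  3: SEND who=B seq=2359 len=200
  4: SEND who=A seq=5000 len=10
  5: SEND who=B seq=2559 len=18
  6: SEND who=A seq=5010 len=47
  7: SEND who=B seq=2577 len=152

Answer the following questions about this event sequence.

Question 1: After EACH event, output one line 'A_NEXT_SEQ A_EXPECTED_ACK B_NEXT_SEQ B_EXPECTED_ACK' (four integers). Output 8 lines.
5000 2195 2195 5000
5000 2195 2195 5000
5000 2195 2359 5000
5000 2195 2559 5000
5010 2195 2559 5010
5010 2195 2577 5010
5057 2195 2577 5057
5057 2195 2729 5057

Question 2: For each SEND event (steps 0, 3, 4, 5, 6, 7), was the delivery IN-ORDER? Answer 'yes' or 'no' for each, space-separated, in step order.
Step 0: SEND seq=2000 -> in-order
Step 3: SEND seq=2359 -> out-of-order
Step 4: SEND seq=5000 -> in-order
Step 5: SEND seq=2559 -> out-of-order
Step 6: SEND seq=5010 -> in-order
Step 7: SEND seq=2577 -> out-of-order

Answer: yes no yes no yes no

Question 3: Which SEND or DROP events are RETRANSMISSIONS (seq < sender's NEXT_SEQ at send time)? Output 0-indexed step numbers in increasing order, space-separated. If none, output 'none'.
Answer: none

Derivation:
Step 0: SEND seq=2000 -> fresh
Step 2: DROP seq=2195 -> fresh
Step 3: SEND seq=2359 -> fresh
Step 4: SEND seq=5000 -> fresh
Step 5: SEND seq=2559 -> fresh
Step 6: SEND seq=5010 -> fresh
Step 7: SEND seq=2577 -> fresh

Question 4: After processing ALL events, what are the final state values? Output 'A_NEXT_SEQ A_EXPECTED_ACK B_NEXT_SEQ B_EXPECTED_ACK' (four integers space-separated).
Answer: 5057 2195 2729 5057

Derivation:
After event 0: A_seq=5000 A_ack=2195 B_seq=2195 B_ack=5000
After event 1: A_seq=5000 A_ack=2195 B_seq=2195 B_ack=5000
After event 2: A_seq=5000 A_ack=2195 B_seq=2359 B_ack=5000
After event 3: A_seq=5000 A_ack=2195 B_seq=2559 B_ack=5000
After event 4: A_seq=5010 A_ack=2195 B_seq=2559 B_ack=5010
After event 5: A_seq=5010 A_ack=2195 B_seq=2577 B_ack=5010
After event 6: A_seq=5057 A_ack=2195 B_seq=2577 B_ack=5057
After event 7: A_seq=5057 A_ack=2195 B_seq=2729 B_ack=5057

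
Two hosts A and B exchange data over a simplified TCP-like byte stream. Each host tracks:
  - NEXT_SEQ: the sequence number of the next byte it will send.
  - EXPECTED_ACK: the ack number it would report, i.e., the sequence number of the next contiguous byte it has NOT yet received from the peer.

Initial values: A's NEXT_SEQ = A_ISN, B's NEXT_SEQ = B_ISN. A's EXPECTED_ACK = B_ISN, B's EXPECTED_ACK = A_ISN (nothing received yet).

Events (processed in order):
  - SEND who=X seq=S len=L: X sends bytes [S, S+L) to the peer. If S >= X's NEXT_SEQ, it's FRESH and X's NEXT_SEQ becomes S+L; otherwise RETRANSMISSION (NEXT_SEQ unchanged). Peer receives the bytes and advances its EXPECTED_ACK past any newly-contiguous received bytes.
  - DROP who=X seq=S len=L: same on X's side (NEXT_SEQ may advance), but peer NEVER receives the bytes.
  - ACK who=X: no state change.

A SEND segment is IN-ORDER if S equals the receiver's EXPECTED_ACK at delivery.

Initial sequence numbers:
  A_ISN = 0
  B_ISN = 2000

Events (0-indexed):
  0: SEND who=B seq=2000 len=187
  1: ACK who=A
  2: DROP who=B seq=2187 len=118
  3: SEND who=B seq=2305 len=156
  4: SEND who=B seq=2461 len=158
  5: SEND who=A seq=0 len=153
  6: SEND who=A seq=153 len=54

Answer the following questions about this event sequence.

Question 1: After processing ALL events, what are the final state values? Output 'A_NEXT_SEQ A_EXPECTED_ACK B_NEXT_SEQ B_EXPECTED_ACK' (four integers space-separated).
Answer: 207 2187 2619 207

Derivation:
After event 0: A_seq=0 A_ack=2187 B_seq=2187 B_ack=0
After event 1: A_seq=0 A_ack=2187 B_seq=2187 B_ack=0
After event 2: A_seq=0 A_ack=2187 B_seq=2305 B_ack=0
After event 3: A_seq=0 A_ack=2187 B_seq=2461 B_ack=0
After event 4: A_seq=0 A_ack=2187 B_seq=2619 B_ack=0
After event 5: A_seq=153 A_ack=2187 B_seq=2619 B_ack=153
After event 6: A_seq=207 A_ack=2187 B_seq=2619 B_ack=207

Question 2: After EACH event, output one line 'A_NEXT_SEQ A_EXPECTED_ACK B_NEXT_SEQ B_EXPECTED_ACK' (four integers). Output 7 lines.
0 2187 2187 0
0 2187 2187 0
0 2187 2305 0
0 2187 2461 0
0 2187 2619 0
153 2187 2619 153
207 2187 2619 207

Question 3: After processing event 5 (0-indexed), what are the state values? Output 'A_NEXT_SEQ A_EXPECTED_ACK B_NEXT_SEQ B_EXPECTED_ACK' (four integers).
After event 0: A_seq=0 A_ack=2187 B_seq=2187 B_ack=0
After event 1: A_seq=0 A_ack=2187 B_seq=2187 B_ack=0
After event 2: A_seq=0 A_ack=2187 B_seq=2305 B_ack=0
After event 3: A_seq=0 A_ack=2187 B_seq=2461 B_ack=0
After event 4: A_seq=0 A_ack=2187 B_seq=2619 B_ack=0
After event 5: A_seq=153 A_ack=2187 B_seq=2619 B_ack=153

153 2187 2619 153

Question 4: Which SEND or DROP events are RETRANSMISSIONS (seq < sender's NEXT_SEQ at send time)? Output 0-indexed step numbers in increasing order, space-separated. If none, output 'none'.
Step 0: SEND seq=2000 -> fresh
Step 2: DROP seq=2187 -> fresh
Step 3: SEND seq=2305 -> fresh
Step 4: SEND seq=2461 -> fresh
Step 5: SEND seq=0 -> fresh
Step 6: SEND seq=153 -> fresh

Answer: none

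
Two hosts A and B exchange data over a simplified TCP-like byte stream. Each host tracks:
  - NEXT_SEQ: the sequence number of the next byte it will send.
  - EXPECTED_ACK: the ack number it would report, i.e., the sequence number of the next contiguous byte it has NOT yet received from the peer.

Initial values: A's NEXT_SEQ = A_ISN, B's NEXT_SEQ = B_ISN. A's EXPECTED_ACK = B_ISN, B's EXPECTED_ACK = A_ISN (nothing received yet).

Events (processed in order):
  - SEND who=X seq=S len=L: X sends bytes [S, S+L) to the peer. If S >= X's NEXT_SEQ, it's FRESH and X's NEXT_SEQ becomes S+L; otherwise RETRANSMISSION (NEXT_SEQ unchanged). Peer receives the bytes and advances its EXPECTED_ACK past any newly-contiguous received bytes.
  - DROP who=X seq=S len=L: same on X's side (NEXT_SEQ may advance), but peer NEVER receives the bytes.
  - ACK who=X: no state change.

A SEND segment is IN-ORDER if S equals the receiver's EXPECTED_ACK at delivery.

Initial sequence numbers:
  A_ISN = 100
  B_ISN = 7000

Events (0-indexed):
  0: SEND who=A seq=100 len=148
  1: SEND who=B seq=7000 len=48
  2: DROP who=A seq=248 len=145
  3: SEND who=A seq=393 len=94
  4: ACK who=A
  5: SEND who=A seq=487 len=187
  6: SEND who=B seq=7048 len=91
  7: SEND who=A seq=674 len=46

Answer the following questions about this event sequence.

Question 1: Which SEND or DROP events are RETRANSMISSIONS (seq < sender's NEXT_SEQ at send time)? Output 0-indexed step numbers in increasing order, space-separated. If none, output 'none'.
Step 0: SEND seq=100 -> fresh
Step 1: SEND seq=7000 -> fresh
Step 2: DROP seq=248 -> fresh
Step 3: SEND seq=393 -> fresh
Step 5: SEND seq=487 -> fresh
Step 6: SEND seq=7048 -> fresh
Step 7: SEND seq=674 -> fresh

Answer: none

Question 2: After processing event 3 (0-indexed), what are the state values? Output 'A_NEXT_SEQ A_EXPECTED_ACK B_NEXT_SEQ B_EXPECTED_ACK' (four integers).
After event 0: A_seq=248 A_ack=7000 B_seq=7000 B_ack=248
After event 1: A_seq=248 A_ack=7048 B_seq=7048 B_ack=248
After event 2: A_seq=393 A_ack=7048 B_seq=7048 B_ack=248
After event 3: A_seq=487 A_ack=7048 B_seq=7048 B_ack=248

487 7048 7048 248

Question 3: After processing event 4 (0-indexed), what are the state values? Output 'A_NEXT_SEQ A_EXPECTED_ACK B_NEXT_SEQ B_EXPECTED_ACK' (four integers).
After event 0: A_seq=248 A_ack=7000 B_seq=7000 B_ack=248
After event 1: A_seq=248 A_ack=7048 B_seq=7048 B_ack=248
After event 2: A_seq=393 A_ack=7048 B_seq=7048 B_ack=248
After event 3: A_seq=487 A_ack=7048 B_seq=7048 B_ack=248
After event 4: A_seq=487 A_ack=7048 B_seq=7048 B_ack=248

487 7048 7048 248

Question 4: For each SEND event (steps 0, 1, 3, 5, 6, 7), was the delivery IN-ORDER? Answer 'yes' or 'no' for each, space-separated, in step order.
Step 0: SEND seq=100 -> in-order
Step 1: SEND seq=7000 -> in-order
Step 3: SEND seq=393 -> out-of-order
Step 5: SEND seq=487 -> out-of-order
Step 6: SEND seq=7048 -> in-order
Step 7: SEND seq=674 -> out-of-order

Answer: yes yes no no yes no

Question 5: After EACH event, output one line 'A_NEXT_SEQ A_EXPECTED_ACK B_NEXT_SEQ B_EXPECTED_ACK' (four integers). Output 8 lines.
248 7000 7000 248
248 7048 7048 248
393 7048 7048 248
487 7048 7048 248
487 7048 7048 248
674 7048 7048 248
674 7139 7139 248
720 7139 7139 248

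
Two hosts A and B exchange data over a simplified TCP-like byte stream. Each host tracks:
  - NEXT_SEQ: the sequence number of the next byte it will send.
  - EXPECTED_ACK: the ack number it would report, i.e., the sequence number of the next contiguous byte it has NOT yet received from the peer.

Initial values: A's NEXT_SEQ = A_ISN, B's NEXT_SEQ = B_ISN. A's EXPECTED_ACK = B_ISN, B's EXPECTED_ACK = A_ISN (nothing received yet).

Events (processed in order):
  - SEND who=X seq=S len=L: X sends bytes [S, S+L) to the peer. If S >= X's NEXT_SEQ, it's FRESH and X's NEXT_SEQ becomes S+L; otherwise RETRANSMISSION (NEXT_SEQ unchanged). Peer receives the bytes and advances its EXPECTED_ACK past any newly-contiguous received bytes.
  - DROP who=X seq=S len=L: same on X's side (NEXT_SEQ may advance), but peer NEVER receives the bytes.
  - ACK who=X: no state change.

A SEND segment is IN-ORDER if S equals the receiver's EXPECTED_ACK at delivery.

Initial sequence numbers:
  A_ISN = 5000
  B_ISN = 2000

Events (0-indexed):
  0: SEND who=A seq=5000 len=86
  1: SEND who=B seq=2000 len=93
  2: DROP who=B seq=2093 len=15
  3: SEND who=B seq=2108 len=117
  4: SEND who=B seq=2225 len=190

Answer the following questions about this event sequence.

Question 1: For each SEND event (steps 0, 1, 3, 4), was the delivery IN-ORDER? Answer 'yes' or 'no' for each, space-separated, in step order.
Answer: yes yes no no

Derivation:
Step 0: SEND seq=5000 -> in-order
Step 1: SEND seq=2000 -> in-order
Step 3: SEND seq=2108 -> out-of-order
Step 4: SEND seq=2225 -> out-of-order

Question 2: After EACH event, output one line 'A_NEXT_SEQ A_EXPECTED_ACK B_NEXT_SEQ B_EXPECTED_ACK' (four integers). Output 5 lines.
5086 2000 2000 5086
5086 2093 2093 5086
5086 2093 2108 5086
5086 2093 2225 5086
5086 2093 2415 5086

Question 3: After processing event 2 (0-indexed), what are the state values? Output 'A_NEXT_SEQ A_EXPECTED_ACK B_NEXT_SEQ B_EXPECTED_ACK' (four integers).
After event 0: A_seq=5086 A_ack=2000 B_seq=2000 B_ack=5086
After event 1: A_seq=5086 A_ack=2093 B_seq=2093 B_ack=5086
After event 2: A_seq=5086 A_ack=2093 B_seq=2108 B_ack=5086

5086 2093 2108 5086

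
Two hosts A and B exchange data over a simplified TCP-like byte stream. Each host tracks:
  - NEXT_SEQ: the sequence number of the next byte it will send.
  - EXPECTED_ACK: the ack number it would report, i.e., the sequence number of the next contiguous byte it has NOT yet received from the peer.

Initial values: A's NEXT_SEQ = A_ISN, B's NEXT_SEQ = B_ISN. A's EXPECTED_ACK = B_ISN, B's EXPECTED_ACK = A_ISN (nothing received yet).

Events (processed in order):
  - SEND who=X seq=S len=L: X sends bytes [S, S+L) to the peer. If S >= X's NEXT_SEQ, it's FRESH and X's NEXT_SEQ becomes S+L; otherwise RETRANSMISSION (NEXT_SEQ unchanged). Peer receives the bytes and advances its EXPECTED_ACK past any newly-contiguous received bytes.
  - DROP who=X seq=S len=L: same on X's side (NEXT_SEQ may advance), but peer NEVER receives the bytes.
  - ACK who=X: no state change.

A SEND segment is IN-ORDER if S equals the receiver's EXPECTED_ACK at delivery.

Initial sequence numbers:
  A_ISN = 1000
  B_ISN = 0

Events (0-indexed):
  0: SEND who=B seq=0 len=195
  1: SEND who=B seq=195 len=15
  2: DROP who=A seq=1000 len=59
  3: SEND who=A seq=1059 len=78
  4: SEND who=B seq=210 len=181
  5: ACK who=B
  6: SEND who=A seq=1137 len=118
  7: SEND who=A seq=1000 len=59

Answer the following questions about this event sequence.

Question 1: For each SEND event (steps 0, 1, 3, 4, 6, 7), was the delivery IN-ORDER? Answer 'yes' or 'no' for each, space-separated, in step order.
Answer: yes yes no yes no yes

Derivation:
Step 0: SEND seq=0 -> in-order
Step 1: SEND seq=195 -> in-order
Step 3: SEND seq=1059 -> out-of-order
Step 4: SEND seq=210 -> in-order
Step 6: SEND seq=1137 -> out-of-order
Step 7: SEND seq=1000 -> in-order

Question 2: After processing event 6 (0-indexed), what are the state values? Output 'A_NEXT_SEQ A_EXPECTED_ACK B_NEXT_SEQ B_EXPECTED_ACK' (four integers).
After event 0: A_seq=1000 A_ack=195 B_seq=195 B_ack=1000
After event 1: A_seq=1000 A_ack=210 B_seq=210 B_ack=1000
After event 2: A_seq=1059 A_ack=210 B_seq=210 B_ack=1000
After event 3: A_seq=1137 A_ack=210 B_seq=210 B_ack=1000
After event 4: A_seq=1137 A_ack=391 B_seq=391 B_ack=1000
After event 5: A_seq=1137 A_ack=391 B_seq=391 B_ack=1000
After event 6: A_seq=1255 A_ack=391 B_seq=391 B_ack=1000

1255 391 391 1000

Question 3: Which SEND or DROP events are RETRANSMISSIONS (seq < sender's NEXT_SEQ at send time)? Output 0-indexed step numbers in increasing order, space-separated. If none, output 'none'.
Answer: 7

Derivation:
Step 0: SEND seq=0 -> fresh
Step 1: SEND seq=195 -> fresh
Step 2: DROP seq=1000 -> fresh
Step 3: SEND seq=1059 -> fresh
Step 4: SEND seq=210 -> fresh
Step 6: SEND seq=1137 -> fresh
Step 7: SEND seq=1000 -> retransmit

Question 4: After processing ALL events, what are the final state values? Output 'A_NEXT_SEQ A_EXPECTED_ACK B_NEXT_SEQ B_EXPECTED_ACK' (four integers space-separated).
After event 0: A_seq=1000 A_ack=195 B_seq=195 B_ack=1000
After event 1: A_seq=1000 A_ack=210 B_seq=210 B_ack=1000
After event 2: A_seq=1059 A_ack=210 B_seq=210 B_ack=1000
After event 3: A_seq=1137 A_ack=210 B_seq=210 B_ack=1000
After event 4: A_seq=1137 A_ack=391 B_seq=391 B_ack=1000
After event 5: A_seq=1137 A_ack=391 B_seq=391 B_ack=1000
After event 6: A_seq=1255 A_ack=391 B_seq=391 B_ack=1000
After event 7: A_seq=1255 A_ack=391 B_seq=391 B_ack=1255

Answer: 1255 391 391 1255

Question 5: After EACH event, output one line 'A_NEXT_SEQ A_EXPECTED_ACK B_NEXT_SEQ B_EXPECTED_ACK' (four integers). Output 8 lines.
1000 195 195 1000
1000 210 210 1000
1059 210 210 1000
1137 210 210 1000
1137 391 391 1000
1137 391 391 1000
1255 391 391 1000
1255 391 391 1255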